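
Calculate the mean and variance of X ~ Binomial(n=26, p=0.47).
E[X] = 12.2200, Var(X) = 6.4766

We have X ~ Binomial(n=26, p=0.47).

For a Binomial distribution with n=26, p=0.47:

Expected value:
E[X] = 12.2200

Variance:
Var(X) = 6.4766

Standard deviation:
σ = √Var(X) = 2.5449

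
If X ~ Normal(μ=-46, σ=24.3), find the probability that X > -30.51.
0.261916

We have X ~ Normal(μ=-46, σ=24.3).

P(X > -30.51) = 1 - P(X ≤ -30.51)
                = 1 - F(-30.51)
                = 1 - 0.738084
                = 0.261916

So there's approximately a 26.2% chance that X exceeds -30.51.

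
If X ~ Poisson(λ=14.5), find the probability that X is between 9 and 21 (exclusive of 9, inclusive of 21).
0.872617

We have X ~ Poisson(λ=14.5).

To find P(9 < X ≤ 21), we use:
P(9 < X ≤ 21) = P(X ≤ 21) - P(X ≤ 9)
                 = F(21) - F(9)
                 = 0.960377 - 0.087759
                 = 0.872617

So there's approximately a 87.3% chance that X falls in this range.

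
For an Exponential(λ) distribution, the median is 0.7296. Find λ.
λ = 0.9500

For X ~ Exponential(λ), the CDF is F(x) = 1 - e^(-λx).
The median m satisfies F(m) = 0.5:
1 - e^(-λm) = 0.5
e^(-λm) = 0.5
λm = ln(2)
m = ln(2) / λ

Given m = 0.7296:
λ = ln(2) / 0.7296 = 0.693147 / 0.7296 = 0.9500

Verification: ln(2) / 0.9500 = 0.7296 ✓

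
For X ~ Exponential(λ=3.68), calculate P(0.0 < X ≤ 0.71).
0.926671

We have X ~ Exponential(λ=3.68).

To find P(0.0 < X ≤ 0.71), we use:
P(0.0 < X ≤ 0.71) = P(X ≤ 0.71) - P(X ≤ 0.0)
                 = F(0.71) - F(0.0)
                 = 0.926671 - 0.000000
                 = 0.926671

So there's approximately a 92.7% chance that X falls in this range.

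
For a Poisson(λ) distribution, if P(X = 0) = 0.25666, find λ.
λ = 1.3600

For a Poisson(λ) distribution, the PMF at 0 is:
P(X = 0) = λ^0 e^(-λ) / 0! = e^(-λ)

Given P(X = 0) = 0.25666:
e^(-λ) = 0.25666
-λ = ln(0.25666)
λ = -ln(0.25666) = 1.3600

Verification: e^(-1.3600) = 0.25666 ✓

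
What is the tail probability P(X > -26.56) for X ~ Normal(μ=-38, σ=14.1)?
0.208583

We have X ~ Normal(μ=-38, σ=14.1).

P(X > -26.56) = 1 - P(X ≤ -26.56)
                = 1 - F(-26.56)
                = 1 - 0.791417
                = 0.208583

So there's approximately a 20.9% chance that X exceeds -26.56.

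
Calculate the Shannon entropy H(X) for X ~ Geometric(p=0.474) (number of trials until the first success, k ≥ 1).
1.4595 nats

We have X ~ Geometric(p=0.474) (number of trials until the first success, k ≥ 1).

The Shannon entropy measures the uncertainty or information content of the distribution.

For a Geometric distribution with p=0.474 (number of trials until the first success, k ≥ 1):
H(X) = 1.4595 nats

(In bits, this would be 2.1056 bits.)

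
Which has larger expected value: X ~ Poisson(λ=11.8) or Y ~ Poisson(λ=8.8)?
X has larger mean (11.8000 > 8.8000)

Compute the expected value for each distribution:

X ~ Poisson(λ=11.8):
E[X] = 11.8000

Y ~ Poisson(λ=8.8):
E[Y] = 8.8000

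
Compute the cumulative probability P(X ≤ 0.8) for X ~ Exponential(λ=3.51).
0.939674

We have X ~ Exponential(λ=3.51).

The CDF gives us P(X ≤ k).

Using the CDF:
P(X ≤ 0.8) = 0.939674

This means there's approximately a 94.0% chance that X is at most 0.8.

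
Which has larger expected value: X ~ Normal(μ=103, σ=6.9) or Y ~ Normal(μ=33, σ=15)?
X has larger mean (103.0000 > 33.0000)

Compute the expected value for each distribution:

X ~ Normal(μ=103, σ=6.9):
E[X] = 103.0000

Y ~ Normal(μ=33, σ=15):
E[Y] = 33.0000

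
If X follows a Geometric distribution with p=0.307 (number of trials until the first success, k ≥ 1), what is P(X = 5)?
0.070806

We have X ~ Geometric(p=0.307) (number of trials until the first success, k ≥ 1).

For a Geometric distribution, the PMF gives us the probability of each outcome.

Using the PMF formula:
P(X = 5) = 0.070806

Rounded to 4 decimal places: 0.0708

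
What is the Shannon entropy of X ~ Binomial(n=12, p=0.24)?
1.7946 nats

We have X ~ Binomial(n=12, p=0.24).

The Shannon entropy measures the uncertainty or information content of the distribution.

For a Binomial distribution with n=12, p=0.24:
H(X) = 1.7946 nats

(In bits, this would be 2.5890 bits.)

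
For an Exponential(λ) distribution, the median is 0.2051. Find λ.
λ = 3.3796

For X ~ Exponential(λ), the CDF is F(x) = 1 - e^(-λx).
The median m satisfies F(m) = 0.5:
1 - e^(-λm) = 0.5
e^(-λm) = 0.5
λm = ln(2)
m = ln(2) / λ

Given m = 0.2051:
λ = ln(2) / 0.2051 = 0.693147 / 0.2051 = 3.3796

Verification: ln(2) / 3.3796 = 0.2051 ✓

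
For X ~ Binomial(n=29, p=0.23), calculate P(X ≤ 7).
0.655453

We have X ~ Binomial(n=29, p=0.23).

The CDF gives us P(X ≤ k).

Using the CDF:
P(X ≤ 7) = 0.655453

This means there's approximately a 65.5% chance that X is at most 7.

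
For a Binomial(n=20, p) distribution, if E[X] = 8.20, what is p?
p = 0.41

For a Binomial(n, p) distribution:
E[X] = n × p

Given n = 20 and E[X] = 8.20:
8.20 = 20 × p
p = 8.20 / 20 = 0.41

Verification: Binomial(20, 0.41) has E[X] = 8.20 ✓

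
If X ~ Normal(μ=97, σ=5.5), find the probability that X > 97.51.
0.463060

We have X ~ Normal(μ=97, σ=5.5).

P(X > 97.51) = 1 - P(X ≤ 97.51)
                = 1 - F(97.51)
                = 1 - 0.536940
                = 0.463060

So there's approximately a 46.3% chance that X exceeds 97.51.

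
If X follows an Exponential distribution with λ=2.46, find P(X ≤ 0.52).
0.721740

We have X ~ Exponential(λ=2.46).

The CDF gives us P(X ≤ k).

Using the CDF:
P(X ≤ 0.52) = 0.721740

This means there's approximately a 72.2% chance that X is at most 0.52.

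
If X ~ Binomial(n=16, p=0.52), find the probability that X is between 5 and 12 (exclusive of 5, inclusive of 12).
0.905461

We have X ~ Binomial(n=16, p=0.52).

To find P(5 < X ≤ 12), we use:
P(5 < X ≤ 12) = P(X ≤ 12) - P(X ≤ 5)
                 = F(12) - F(5)
                 = 0.984039 - 0.078578
                 = 0.905461

So there's approximately a 90.5% chance that X falls in this range.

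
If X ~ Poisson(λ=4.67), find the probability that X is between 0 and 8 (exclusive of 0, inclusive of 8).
0.941966

We have X ~ Poisson(λ=4.67).

To find P(0 < X ≤ 8), we use:
P(0 < X ≤ 8) = P(X ≤ 8) - P(X ≤ 0)
                 = F(8) - F(0)
                 = 0.951339 - 0.009372
                 = 0.941966

So there's approximately a 94.2% chance that X falls in this range.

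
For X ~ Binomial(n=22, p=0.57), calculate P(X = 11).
0.135279

We have X ~ Binomial(n=22, p=0.57).

For a Binomial distribution, the PMF gives us the probability of each outcome.

Using the PMF formula:
P(X = 11) = 0.135279

Rounded to 4 decimal places: 0.1353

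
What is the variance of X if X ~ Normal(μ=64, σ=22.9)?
524.4100

We have X ~ Normal(μ=64, σ=22.9).

For a Normal distribution with μ=64, σ=22.9:
Var(X) = 524.4100

The variance measures the spread of the distribution around the mean.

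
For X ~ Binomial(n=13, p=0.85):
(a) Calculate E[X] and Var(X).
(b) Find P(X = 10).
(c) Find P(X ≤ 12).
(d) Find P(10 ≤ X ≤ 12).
(a) E[X] = 11.0500, Var(X) = 1.6575
(b) P(X = 10) = 0.190033
(c) P(X ≤ 12) = 0.879095
(d) P(10 ≤ X ≤ 12) = 0.761092

We have X ~ Binomial(n=13, p=0.85).

(a) Moments:
E[X] = 11.0500
Var(X) = 1.6575
σ = √Var(X) = 1.2874

(b) Point probability using PMF:
P(X = 10) = 0.190033

(c) Cumulative probability using CDF:
P(X ≤ 12) = F(12) = 0.879095

(d) Range probability:
P(10 ≤ X ≤ 12) = P(X ≤ 12) - P(X ≤ 9)
                   = F(12) - F(9)
                   = 0.879095 - 0.118003
                   = 0.761092

This means approximately 76.1% of outcomes fall in the interval [10, 12].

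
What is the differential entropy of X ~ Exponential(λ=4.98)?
-0.6054 nats

We have X ~ Exponential(λ=4.98).

The differential entropy measures the uncertainty or information content of the distribution.

For an Exponential distribution with λ=4.98:
h(X) = -0.6054 nats

(In bits, this would be -0.8735 bits.)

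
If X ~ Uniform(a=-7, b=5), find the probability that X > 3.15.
0.154167

We have X ~ Uniform(a=-7, b=5).

P(X > 3.15) = 1 - P(X ≤ 3.15)
                = 1 - F(3.15)
                = 1 - 0.845833
                = 0.154167

So there's approximately a 15.4% chance that X exceeds 3.15.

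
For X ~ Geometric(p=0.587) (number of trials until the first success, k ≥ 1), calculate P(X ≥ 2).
0.413000

We have X ~ Geometric(p=0.587) (number of trials until the first success, k ≥ 1).

For discrete distributions, P(X ≥ 2) = 1 - P(X ≤ 1).

P(X ≤ 1) = 0.587000
P(X ≥ 2) = 1 - 0.587000 = 0.413000

So there's approximately a 41.3% chance that X is at least 2.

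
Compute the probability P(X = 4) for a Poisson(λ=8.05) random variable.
0.055834

We have X ~ Poisson(λ=8.05).

For a Poisson distribution, the PMF gives us the probability of each outcome.

Using the PMF formula:
P(X = 4) = 0.055834

Rounded to 4 decimal places: 0.0558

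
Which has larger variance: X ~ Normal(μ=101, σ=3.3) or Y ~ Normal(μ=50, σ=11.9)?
Y has larger variance (141.6100 > 10.8900)

Compute the variance for each distribution:

X ~ Normal(μ=101, σ=3.3):
Var(X) = 10.8900

Y ~ Normal(μ=50, σ=11.9):
Var(Y) = 141.6100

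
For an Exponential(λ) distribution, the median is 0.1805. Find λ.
λ = 3.8402

For X ~ Exponential(λ), the CDF is F(x) = 1 - e^(-λx).
The median m satisfies F(m) = 0.5:
1 - e^(-λm) = 0.5
e^(-λm) = 0.5
λm = ln(2)
m = ln(2) / λ

Given m = 0.1805:
λ = ln(2) / 0.1805 = 0.693147 / 0.1805 = 3.8402

Verification: ln(2) / 3.8402 = 0.1805 ✓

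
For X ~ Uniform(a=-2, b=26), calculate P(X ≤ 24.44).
0.944286

We have X ~ Uniform(a=-2, b=26).

The CDF gives us P(X ≤ k).

Using the CDF:
P(X ≤ 24.44) = 0.944286

This means there's approximately a 94.4% chance that X is at most 24.44.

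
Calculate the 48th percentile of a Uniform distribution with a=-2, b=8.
2.8000

We have X ~ Uniform(a=-2, b=8).

We want to find x such that P(X ≤ x) = 0.48.

This is the 48th percentile, which means 48% of values fall below this point.

Using the inverse CDF (quantile function):
x = F⁻¹(0.48) = 2.8000

Verification: P(X ≤ 2.8000) = 0.48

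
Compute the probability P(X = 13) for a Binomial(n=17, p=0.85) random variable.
0.145676

We have X ~ Binomial(n=17, p=0.85).

For a Binomial distribution, the PMF gives us the probability of each outcome.

Using the PMF formula:
P(X = 13) = 0.145676

Rounded to 4 decimal places: 0.1457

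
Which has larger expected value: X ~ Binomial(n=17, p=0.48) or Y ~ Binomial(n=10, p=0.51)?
X has larger mean (8.1600 > 5.1000)

Compute the expected value for each distribution:

X ~ Binomial(n=17, p=0.48):
E[X] = 8.1600

Y ~ Binomial(n=10, p=0.51):
E[Y] = 5.1000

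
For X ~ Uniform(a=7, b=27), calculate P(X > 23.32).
0.184000

We have X ~ Uniform(a=7, b=27).

P(X > 23.32) = 1 - P(X ≤ 23.32)
                = 1 - F(23.32)
                = 1 - 0.816000
                = 0.184000

So there's approximately a 18.4% chance that X exceeds 23.32.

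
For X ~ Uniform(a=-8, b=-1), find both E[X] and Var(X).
E[X] = -4.5000, Var(X) = 4.0833

We have X ~ Uniform(a=-8, b=-1).

For a Uniform distribution with a=-8, b=-1:

Expected value:
E[X] = -4.5000

Variance:
Var(X) = 4.0833

Standard deviation:
σ = √Var(X) = 2.0207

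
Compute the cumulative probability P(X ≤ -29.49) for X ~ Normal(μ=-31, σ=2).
0.774876

We have X ~ Normal(μ=-31, σ=2).

The CDF gives us P(X ≤ k).

Using the CDF:
P(X ≤ -29.49) = 0.774876

This means there's approximately a 77.5% chance that X is at most -29.49.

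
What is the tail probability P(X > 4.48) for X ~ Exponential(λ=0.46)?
0.127352

We have X ~ Exponential(λ=0.46).

P(X > 4.48) = 1 - P(X ≤ 4.48)
                = 1 - F(4.48)
                = 1 - 0.872648
                = 0.127352

So there's approximately a 12.7% chance that X exceeds 4.48.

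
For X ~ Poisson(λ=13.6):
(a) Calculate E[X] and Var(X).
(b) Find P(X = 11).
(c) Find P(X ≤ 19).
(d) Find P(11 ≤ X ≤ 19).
(a) E[X] = 13.6000, Var(X) = 13.6000
(b) P(X = 11) = 0.091489
(c) P(X ≤ 19) = 0.938684
(d) P(11 ≤ X ≤ 19) = 0.734955

We have X ~ Poisson(λ=13.6).

(a) Moments:
E[X] = 13.6000
Var(X) = 13.6000
σ = √Var(X) = 3.6878

(b) Point probability using PMF:
P(X = 11) = 0.091489

(c) Cumulative probability using CDF:
P(X ≤ 19) = F(19) = 0.938684

(d) Range probability:
P(11 ≤ X ≤ 19) = P(X ≤ 19) - P(X ≤ 10)
                   = F(19) - F(10)
                   = 0.938684 - 0.203729
                   = 0.734955

This means approximately 73.5% of outcomes fall in the interval [11, 19].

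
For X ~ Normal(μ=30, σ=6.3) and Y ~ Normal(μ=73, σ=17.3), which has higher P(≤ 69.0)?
X has higher probability (P(X ≤ 69.0) = 1.0000 > P(Y ≤ 69.0) = 0.4086)

Compute P(≤ 69.0) for each distribution:

X ~ Normal(μ=30, σ=6.3):
P(X ≤ 69.0) = 1.0000

Y ~ Normal(μ=73, σ=17.3):
P(Y ≤ 69.0) = 0.4086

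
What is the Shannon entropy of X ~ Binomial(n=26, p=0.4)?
2.3337 nats

We have X ~ Binomial(n=26, p=0.4).

The Shannon entropy measures the uncertainty or information content of the distribution.

For a Binomial distribution with n=26, p=0.4:
H(X) = 2.3337 nats

(In bits, this would be 3.3668 bits.)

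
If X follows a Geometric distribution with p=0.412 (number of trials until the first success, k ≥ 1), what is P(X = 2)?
0.242256

We have X ~ Geometric(p=0.412) (number of trials until the first success, k ≥ 1).

For a Geometric distribution, the PMF gives us the probability of each outcome.

Using the PMF formula:
P(X = 2) = 0.242256

Rounded to 4 decimal places: 0.2423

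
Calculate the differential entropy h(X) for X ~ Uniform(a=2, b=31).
3.3673 nats

We have X ~ Uniform(a=2, b=31).

The differential entropy measures the uncertainty or information content of the distribution.

For a Uniform distribution with a=2, b=31:
h(X) = 3.3673 nats

(In bits, this would be 4.8580 bits.)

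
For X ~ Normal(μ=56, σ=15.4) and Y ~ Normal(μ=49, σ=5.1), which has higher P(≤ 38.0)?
X has higher probability (P(X ≤ 38.0) = 0.1212 > P(Y ≤ 38.0) = 0.0155)

Compute P(≤ 38.0) for each distribution:

X ~ Normal(μ=56, σ=15.4):
P(X ≤ 38.0) = 0.1212

Y ~ Normal(μ=49, σ=5.1):
P(Y ≤ 38.0) = 0.0155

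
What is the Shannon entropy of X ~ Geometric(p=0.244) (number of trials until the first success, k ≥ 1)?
2.2772 nats

We have X ~ Geometric(p=0.244) (number of trials until the first success, k ≥ 1).

The Shannon entropy measures the uncertainty or information content of the distribution.

For a Geometric distribution with p=0.244 (number of trials until the first success, k ≥ 1):
H(X) = 2.2772 nats

(In bits, this would be 3.2854 bits.)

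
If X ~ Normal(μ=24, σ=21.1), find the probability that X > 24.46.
0.491303

We have X ~ Normal(μ=24, σ=21.1).

P(X > 24.46) = 1 - P(X ≤ 24.46)
                = 1 - F(24.46)
                = 1 - 0.508697
                = 0.491303

So there's approximately a 49.1% chance that X exceeds 24.46.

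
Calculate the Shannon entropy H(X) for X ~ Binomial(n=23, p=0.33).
2.2298 nats

We have X ~ Binomial(n=23, p=0.33).

The Shannon entropy measures the uncertainty or information content of the distribution.

For a Binomial distribution with n=23, p=0.33:
H(X) = 2.2298 nats

(In bits, this would be 3.2169 bits.)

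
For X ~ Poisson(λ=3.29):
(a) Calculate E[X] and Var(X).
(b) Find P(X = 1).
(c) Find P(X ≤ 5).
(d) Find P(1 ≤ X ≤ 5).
(a) E[X] = 3.2900, Var(X) = 3.2900
(b) P(X = 1) = 0.122565
(c) P(X ≤ 5) = 0.884077
(d) P(1 ≤ X ≤ 5) = 0.846823

We have X ~ Poisson(λ=3.29).

(a) Moments:
E[X] = 3.2900
Var(X) = 3.2900
σ = √Var(X) = 1.8138

(b) Point probability using PMF:
P(X = 1) = 0.122565

(c) Cumulative probability using CDF:
P(X ≤ 5) = F(5) = 0.884077

(d) Range probability:
P(1 ≤ X ≤ 5) = P(X ≤ 5) - P(X ≤ 0)
                   = F(5) - F(0)
                   = 0.884077 - 0.037254
                   = 0.846823

This means approximately 84.7% of outcomes fall in the interval [1, 5].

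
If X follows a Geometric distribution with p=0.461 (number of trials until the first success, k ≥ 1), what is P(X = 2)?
0.248479

We have X ~ Geometric(p=0.461) (number of trials until the first success, k ≥ 1).

For a Geometric distribution, the PMF gives us the probability of each outcome.

Using the PMF formula:
P(X = 2) = 0.248479

Rounded to 4 decimal places: 0.2485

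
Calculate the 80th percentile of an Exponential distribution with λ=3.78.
0.4258

We have X ~ Exponential(λ=3.78).

We want to find x such that P(X ≤ x) = 0.8.

This is the 80th percentile, which means 80% of values fall below this point.

Using the inverse CDF (quantile function):
x = F⁻¹(0.8) = 0.4258

Verification: P(X ≤ 0.4258) = 0.8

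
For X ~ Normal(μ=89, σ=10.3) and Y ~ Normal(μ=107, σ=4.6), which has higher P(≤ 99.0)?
X has higher probability (P(X ≤ 99.0) = 0.8342 > P(Y ≤ 99.0) = 0.0410)

Compute P(≤ 99.0) for each distribution:

X ~ Normal(μ=89, σ=10.3):
P(X ≤ 99.0) = 0.8342

Y ~ Normal(μ=107, σ=4.6):
P(Y ≤ 99.0) = 0.0410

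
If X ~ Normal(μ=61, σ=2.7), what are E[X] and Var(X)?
E[X] = 61.0000, Var(X) = 7.2900

We have X ~ Normal(μ=61, σ=2.7).

For a Normal distribution with μ=61, σ=2.7:

Expected value:
E[X] = 61.0000

Variance:
Var(X) = 7.2900

Standard deviation:
σ = √Var(X) = 2.7000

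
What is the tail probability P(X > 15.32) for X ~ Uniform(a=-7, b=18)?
0.107200

We have X ~ Uniform(a=-7, b=18).

P(X > 15.32) = 1 - P(X ≤ 15.32)
                = 1 - F(15.32)
                = 1 - 0.892800
                = 0.107200

So there's approximately a 10.7% chance that X exceeds 15.32.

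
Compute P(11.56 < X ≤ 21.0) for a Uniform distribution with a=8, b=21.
0.726154

We have X ~ Uniform(a=8, b=21).

To find P(11.56 < X ≤ 21.0), we use:
P(11.56 < X ≤ 21.0) = P(X ≤ 21.0) - P(X ≤ 11.56)
                 = F(21.0) - F(11.56)
                 = 1.000000 - 0.273846
                 = 0.726154

So there's approximately a 72.6% chance that X falls in this range.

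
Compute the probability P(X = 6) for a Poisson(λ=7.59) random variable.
0.134222

We have X ~ Poisson(λ=7.59).

For a Poisson distribution, the PMF gives us the probability of each outcome.

Using the PMF formula:
P(X = 6) = 0.134222

Rounded to 4 decimal places: 0.1342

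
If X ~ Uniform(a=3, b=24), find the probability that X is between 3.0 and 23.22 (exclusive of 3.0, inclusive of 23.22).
0.962857

We have X ~ Uniform(a=3, b=24).

To find P(3.0 < X ≤ 23.22), we use:
P(3.0 < X ≤ 23.22) = P(X ≤ 23.22) - P(X ≤ 3.0)
                 = F(23.22) - F(3.0)
                 = 0.962857 - 0.000000
                 = 0.962857

So there's approximately a 96.3% chance that X falls in this range.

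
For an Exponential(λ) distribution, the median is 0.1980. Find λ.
λ = 3.5007

For X ~ Exponential(λ), the CDF is F(x) = 1 - e^(-λx).
The median m satisfies F(m) = 0.5:
1 - e^(-λm) = 0.5
e^(-λm) = 0.5
λm = ln(2)
m = ln(2) / λ

Given m = 0.1980:
λ = ln(2) / 0.1980 = 0.693147 / 0.1980 = 3.5007

Verification: ln(2) / 3.5007 = 0.1980 ✓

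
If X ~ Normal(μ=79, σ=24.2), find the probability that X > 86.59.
0.376899

We have X ~ Normal(μ=79, σ=24.2).

P(X > 86.59) = 1 - P(X ≤ 86.59)
                = 1 - F(86.59)
                = 1 - 0.623101
                = 0.376899

So there's approximately a 37.7% chance that X exceeds 86.59.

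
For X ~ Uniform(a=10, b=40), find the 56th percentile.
26.8000

We have X ~ Uniform(a=10, b=40).

We want to find x such that P(X ≤ x) = 0.56.

This is the 56th percentile, which means 56% of values fall below this point.

Using the inverse CDF (quantile function):
x = F⁻¹(0.56) = 26.8000

Verification: P(X ≤ 26.8000) = 0.56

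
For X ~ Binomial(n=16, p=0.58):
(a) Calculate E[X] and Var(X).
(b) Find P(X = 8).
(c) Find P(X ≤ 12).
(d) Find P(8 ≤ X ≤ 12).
(a) E[X] = 9.2800, Var(X) = 3.8976
(b) P(X = 8) = 0.159587
(c) P(X ≤ 12) = 0.952742
(d) P(8 ≤ X ≤ 12) = 0.769559

We have X ~ Binomial(n=16, p=0.58).

(a) Moments:
E[X] = 9.2800
Var(X) = 3.8976
σ = √Var(X) = 1.9742

(b) Point probability using PMF:
P(X = 8) = 0.159587

(c) Cumulative probability using CDF:
P(X ≤ 12) = F(12) = 0.952742

(d) Range probability:
P(8 ≤ X ≤ 12) = P(X ≤ 12) - P(X ≤ 7)
                   = F(12) - F(7)
                   = 0.952742 - 0.183183
                   = 0.769559

This means approximately 77.0% of outcomes fall in the interval [8, 12].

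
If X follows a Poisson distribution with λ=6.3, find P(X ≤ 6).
0.558233

We have X ~ Poisson(λ=6.3).

The CDF gives us P(X ≤ k).

Using the CDF:
P(X ≤ 6) = 0.558233

This means there's approximately a 55.8% chance that X is at most 6.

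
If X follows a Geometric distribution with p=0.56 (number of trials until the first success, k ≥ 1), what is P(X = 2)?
0.246400

We have X ~ Geometric(p=0.56) (number of trials until the first success, k ≥ 1).

For a Geometric distribution, the PMF gives us the probability of each outcome.

Using the PMF formula:
P(X = 2) = 0.246400

Rounded to 4 decimal places: 0.2464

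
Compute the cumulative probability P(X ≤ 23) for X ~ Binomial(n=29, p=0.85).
0.262056

We have X ~ Binomial(n=29, p=0.85).

The CDF gives us P(X ≤ k).

Using the CDF:
P(X ≤ 23) = 0.262056

This means there's approximately a 26.2% chance that X is at most 23.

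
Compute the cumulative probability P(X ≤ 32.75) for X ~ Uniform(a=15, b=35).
0.887500

We have X ~ Uniform(a=15, b=35).

The CDF gives us P(X ≤ k).

Using the CDF:
P(X ≤ 32.75) = 0.887500

This means there's approximately a 88.8% chance that X is at most 32.75.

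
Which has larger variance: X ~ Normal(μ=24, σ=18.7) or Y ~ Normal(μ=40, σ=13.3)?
X has larger variance (349.6900 > 176.8900)

Compute the variance for each distribution:

X ~ Normal(μ=24, σ=18.7):
Var(X) = 349.6900

Y ~ Normal(μ=40, σ=13.3):
Var(Y) = 176.8900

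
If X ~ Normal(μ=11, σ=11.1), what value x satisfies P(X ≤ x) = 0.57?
12.9578

We have X ~ Normal(μ=11, σ=11.1).

We want to find x such that P(X ≤ x) = 0.57.

This is the 57th percentile, which means 57% of values fall below this point.

Using the inverse CDF (quantile function):
x = F⁻¹(0.57) = 12.9578

Verification: P(X ≤ 12.9578) = 0.57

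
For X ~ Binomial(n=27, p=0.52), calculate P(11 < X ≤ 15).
0.548064

We have X ~ Binomial(n=27, p=0.52).

To find P(11 < X ≤ 15), we use:
P(11 < X ≤ 15) = P(X ≤ 15) - P(X ≤ 11)
                 = F(15) - F(11)
                 = 0.712028 - 0.163965
                 = 0.548064

So there's approximately a 54.8% chance that X falls in this range.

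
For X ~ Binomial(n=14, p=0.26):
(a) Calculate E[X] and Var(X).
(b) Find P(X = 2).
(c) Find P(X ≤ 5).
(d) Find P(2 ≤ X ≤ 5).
(a) E[X] = 3.6400, Var(X) = 2.6936
(b) P(X = 2) = 0.165870
(c) P(X ≤ 5) = 0.869896
(d) P(2 ≤ X ≤ 5) = 0.782501

We have X ~ Binomial(n=14, p=0.26).

(a) Moments:
E[X] = 3.6400
Var(X) = 2.6936
σ = √Var(X) = 1.6412

(b) Point probability using PMF:
P(X = 2) = 0.165870

(c) Cumulative probability using CDF:
P(X ≤ 5) = F(5) = 0.869896

(d) Range probability:
P(2 ≤ X ≤ 5) = P(X ≤ 5) - P(X ≤ 1)
                   = F(5) - F(1)
                   = 0.869896 - 0.087395
                   = 0.782501

This means approximately 78.3% of outcomes fall in the interval [2, 5].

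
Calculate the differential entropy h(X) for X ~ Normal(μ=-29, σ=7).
3.3648 nats

We have X ~ Normal(μ=-29, σ=7).

The differential entropy measures the uncertainty or information content of the distribution.

For a Normal distribution with μ=-29, σ=7:
h(X) = 3.3648 nats

(In bits, this would be 4.8545 bits.)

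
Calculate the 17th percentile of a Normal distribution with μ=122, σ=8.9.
113.5079

We have X ~ Normal(μ=122, σ=8.9).

We want to find x such that P(X ≤ x) = 0.17.

This is the 17th percentile, which means 17% of values fall below this point.

Using the inverse CDF (quantile function):
x = F⁻¹(0.17) = 113.5079

Verification: P(X ≤ 113.5079) = 0.17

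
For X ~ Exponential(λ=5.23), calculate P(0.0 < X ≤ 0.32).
0.812429

We have X ~ Exponential(λ=5.23).

To find P(0.0 < X ≤ 0.32), we use:
P(0.0 < X ≤ 0.32) = P(X ≤ 0.32) - P(X ≤ 0.0)
                 = F(0.32) - F(0.0)
                 = 0.812429 - 0.000000
                 = 0.812429

So there's approximately a 81.2% chance that X falls in this range.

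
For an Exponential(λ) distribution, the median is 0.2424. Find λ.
λ = 2.8595

For X ~ Exponential(λ), the CDF is F(x) = 1 - e^(-λx).
The median m satisfies F(m) = 0.5:
1 - e^(-λm) = 0.5
e^(-λm) = 0.5
λm = ln(2)
m = ln(2) / λ

Given m = 0.2424:
λ = ln(2) / 0.2424 = 0.693147 / 0.2424 = 2.8595

Verification: ln(2) / 2.8595 = 0.2424 ✓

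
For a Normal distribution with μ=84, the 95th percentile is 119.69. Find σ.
σ = 21.6980

For X ~ Normal(μ, σ), the p-th percentile satisfies x = μ + z_p × σ,
where z_p = Φ⁻¹(p) is the standard normal quantile.

Step 1: z_{0.95} = Φ⁻¹(0.95) = 1.6449

Step 2: Solve for σ:
119.69 = 84 + 1.6449 × σ
σ = (119.69 - 84) / 1.6449
σ = 35.69 / 1.6449
σ = 21.6980

Verification: μ + z × σ = 84 + 1.6449 × 21.6980 = 119.69 ✓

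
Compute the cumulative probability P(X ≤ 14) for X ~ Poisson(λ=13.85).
0.586331

We have X ~ Poisson(λ=13.85).

The CDF gives us P(X ≤ k).

Using the CDF:
P(X ≤ 14) = 0.586331

This means there's approximately a 58.6% chance that X is at most 14.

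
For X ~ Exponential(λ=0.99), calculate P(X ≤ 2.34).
0.901392

We have X ~ Exponential(λ=0.99).

The CDF gives us P(X ≤ k).

Using the CDF:
P(X ≤ 2.34) = 0.901392

This means there's approximately a 90.1% chance that X is at most 2.34.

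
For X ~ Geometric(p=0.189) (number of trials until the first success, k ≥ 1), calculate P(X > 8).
0.187140

We have X ~ Geometric(p=0.189) (number of trials until the first success, k ≥ 1).

P(X > 8) = 1 - P(X ≤ 8)
                = 1 - F(8)
                = 1 - 0.812860
                = 0.187140

So there's approximately a 18.7% chance that X exceeds 8.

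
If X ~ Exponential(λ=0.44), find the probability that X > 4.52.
0.136860

We have X ~ Exponential(λ=0.44).

P(X > 4.52) = 1 - P(X ≤ 4.52)
                = 1 - F(4.52)
                = 1 - 0.863140
                = 0.136860

So there's approximately a 13.7% chance that X exceeds 4.52.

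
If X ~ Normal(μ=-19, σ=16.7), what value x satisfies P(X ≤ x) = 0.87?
-0.1893

We have X ~ Normal(μ=-19, σ=16.7).

We want to find x such that P(X ≤ x) = 0.87.

This is the 87th percentile, which means 87% of values fall below this point.

Using the inverse CDF (quantile function):
x = F⁻¹(0.87) = -0.1893

Verification: P(X ≤ -0.1893) = 0.87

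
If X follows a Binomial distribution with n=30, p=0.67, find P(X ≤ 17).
0.156274

We have X ~ Binomial(n=30, p=0.67).

The CDF gives us P(X ≤ k).

Using the CDF:
P(X ≤ 17) = 0.156274

This means there's approximately a 15.6% chance that X is at most 17.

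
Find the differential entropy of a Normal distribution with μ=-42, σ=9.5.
3.6702 nats

We have X ~ Normal(μ=-42, σ=9.5).

The differential entropy measures the uncertainty or information content of the distribution.

For a Normal distribution with μ=-42, σ=9.5:
h(X) = 3.6702 nats

(In bits, this would be 5.2950 bits.)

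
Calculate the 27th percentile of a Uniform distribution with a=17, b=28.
19.9700

We have X ~ Uniform(a=17, b=28).

We want to find x such that P(X ≤ x) = 0.27.

This is the 27th percentile, which means 27% of values fall below this point.

Using the inverse CDF (quantile function):
x = F⁻¹(0.27) = 19.9700

Verification: P(X ≤ 19.9700) = 0.27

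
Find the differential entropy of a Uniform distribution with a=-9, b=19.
3.3322 nats

We have X ~ Uniform(a=-9, b=19).

The differential entropy measures the uncertainty or information content of the distribution.

For a Uniform distribution with a=-9, b=19:
h(X) = 3.3322 nats

(In bits, this would be 4.8074 bits.)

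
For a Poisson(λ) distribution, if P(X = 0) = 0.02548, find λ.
λ = 3.6699

For a Poisson(λ) distribution, the PMF at 0 is:
P(X = 0) = λ^0 e^(-λ) / 0! = e^(-λ)

Given P(X = 0) = 0.02548:
e^(-λ) = 0.02548
-λ = ln(0.02548)
λ = -ln(0.02548) = 3.6699

Verification: e^(-3.6699) = 0.02548 ✓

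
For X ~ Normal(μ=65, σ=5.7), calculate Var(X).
32.4900

We have X ~ Normal(μ=65, σ=5.7).

For a Normal distribution with μ=65, σ=5.7:
Var(X) = 32.4900

The variance measures the spread of the distribution around the mean.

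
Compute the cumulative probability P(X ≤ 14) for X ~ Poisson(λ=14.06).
0.564078

We have X ~ Poisson(λ=14.06).

The CDF gives us P(X ≤ k).

Using the CDF:
P(X ≤ 14) = 0.564078

This means there's approximately a 56.4% chance that X is at most 14.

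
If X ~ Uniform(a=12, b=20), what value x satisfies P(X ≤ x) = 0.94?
19.5200

We have X ~ Uniform(a=12, b=20).

We want to find x such that P(X ≤ x) = 0.94.

This is the 94th percentile, which means 94% of values fall below this point.

Using the inverse CDF (quantile function):
x = F⁻¹(0.94) = 19.5200

Verification: P(X ≤ 19.5200) = 0.94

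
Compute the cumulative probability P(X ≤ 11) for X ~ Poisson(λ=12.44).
0.412305

We have X ~ Poisson(λ=12.44).

The CDF gives us P(X ≤ k).

Using the CDF:
P(X ≤ 11) = 0.412305

This means there's approximately a 41.2% chance that X is at most 11.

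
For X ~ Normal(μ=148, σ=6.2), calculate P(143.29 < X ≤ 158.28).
0.727624

We have X ~ Normal(μ=148, σ=6.2).

To find P(143.29 < X ≤ 158.28), we use:
P(143.29 < X ≤ 158.28) = P(X ≤ 158.28) - P(X ≤ 143.29)
                 = F(158.28) - F(143.29)
                 = 0.951348 - 0.223724
                 = 0.727624

So there's approximately a 72.8% chance that X falls in this range.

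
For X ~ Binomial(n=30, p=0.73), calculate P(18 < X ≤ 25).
0.852839

We have X ~ Binomial(n=30, p=0.73).

To find P(18 < X ≤ 25), we use:
P(18 < X ≤ 25) = P(X ≤ 25) - P(X ≤ 18)
                 = F(25) - F(18)
                 = 0.937303 - 0.084464
                 = 0.852839

So there's approximately a 85.3% chance that X falls in this range.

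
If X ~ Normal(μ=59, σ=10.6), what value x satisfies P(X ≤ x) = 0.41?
56.5880

We have X ~ Normal(μ=59, σ=10.6).

We want to find x such that P(X ≤ x) = 0.41.

This is the 41st percentile, which means 41% of values fall below this point.

Using the inverse CDF (quantile function):
x = F⁻¹(0.41) = 56.5880

Verification: P(X ≤ 56.5880) = 0.41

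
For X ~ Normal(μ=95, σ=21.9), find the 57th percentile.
98.8626

We have X ~ Normal(μ=95, σ=21.9).

We want to find x such that P(X ≤ x) = 0.57.

This is the 57th percentile, which means 57% of values fall below this point.

Using the inverse CDF (quantile function):
x = F⁻¹(0.57) = 98.8626

Verification: P(X ≤ 98.8626) = 0.57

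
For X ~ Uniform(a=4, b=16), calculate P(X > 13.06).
0.245000

We have X ~ Uniform(a=4, b=16).

P(X > 13.06) = 1 - P(X ≤ 13.06)
                = 1 - F(13.06)
                = 1 - 0.755000
                = 0.245000

So there's approximately a 24.5% chance that X exceeds 13.06.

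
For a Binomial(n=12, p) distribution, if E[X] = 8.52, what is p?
p = 0.71

For a Binomial(n, p) distribution:
E[X] = n × p

Given n = 12 and E[X] = 8.52:
8.52 = 12 × p
p = 8.52 / 12 = 0.71

Verification: Binomial(12, 0.71) has E[X] = 8.52 ✓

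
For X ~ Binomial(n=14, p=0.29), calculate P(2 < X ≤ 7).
0.793110

We have X ~ Binomial(n=14, p=0.29).

To find P(2 < X ≤ 7), we use:
P(2 < X ≤ 7) = P(X ≤ 7) - P(X ≤ 2)
                 = F(7) - F(2)
                 = 0.974270 - 0.181160
                 = 0.793110

So there's approximately a 79.3% chance that X falls in this range.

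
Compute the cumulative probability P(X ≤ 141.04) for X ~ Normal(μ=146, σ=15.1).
0.371276

We have X ~ Normal(μ=146, σ=15.1).

The CDF gives us P(X ≤ k).

Using the CDF:
P(X ≤ 141.04) = 0.371276

This means there's approximately a 37.1% chance that X is at most 141.04.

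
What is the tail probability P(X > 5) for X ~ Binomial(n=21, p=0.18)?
0.162469

We have X ~ Binomial(n=21, p=0.18).

P(X > 5) = 1 - P(X ≤ 5)
                = 1 - F(5)
                = 1 - 0.837531
                = 0.162469

So there's approximately a 16.2% chance that X exceeds 5.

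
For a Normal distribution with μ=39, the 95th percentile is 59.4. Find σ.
σ = 12.4023

For X ~ Normal(μ, σ), the p-th percentile satisfies x = μ + z_p × σ,
where z_p = Φ⁻¹(p) is the standard normal quantile.

Step 1: z_{0.95} = Φ⁻¹(0.95) = 1.6449

Step 2: Solve for σ:
59.4 = 39 + 1.6449 × σ
σ = (59.4 - 39) / 1.6449
σ = 20.40 / 1.6449
σ = 12.4023

Verification: μ + z × σ = 39 + 1.6449 × 12.4023 = 59.40 ✓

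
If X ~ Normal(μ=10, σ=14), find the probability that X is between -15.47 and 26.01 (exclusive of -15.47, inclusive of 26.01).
0.839165

We have X ~ Normal(μ=10, σ=14).

To find P(-15.47 < X ≤ 26.01), we use:
P(-15.47 < X ≤ 26.01) = P(X ≤ 26.01) - P(X ≤ -15.47)
                 = F(26.01) - F(-15.47)
                 = 0.873599 - 0.034434
                 = 0.839165

So there's approximately a 83.9% chance that X falls in this range.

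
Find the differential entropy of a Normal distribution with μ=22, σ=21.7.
4.4963 nats

We have X ~ Normal(μ=22, σ=21.7).

The differential entropy measures the uncertainty or information content of the distribution.

For a Normal distribution with μ=22, σ=21.7:
h(X) = 4.4963 nats

(In bits, this would be 6.4867 bits.)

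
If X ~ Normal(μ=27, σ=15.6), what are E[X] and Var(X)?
E[X] = 27.0000, Var(X) = 243.3600

We have X ~ Normal(μ=27, σ=15.6).

For a Normal distribution with μ=27, σ=15.6:

Expected value:
E[X] = 27.0000

Variance:
Var(X) = 243.3600

Standard deviation:
σ = √Var(X) = 15.6000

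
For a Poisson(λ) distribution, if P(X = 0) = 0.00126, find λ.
λ = 6.6766

For a Poisson(λ) distribution, the PMF at 0 is:
P(X = 0) = λ^0 e^(-λ) / 0! = e^(-λ)

Given P(X = 0) = 0.00126:
e^(-λ) = 0.00126
-λ = ln(0.00126)
λ = -ln(0.00126) = 6.6766

Verification: e^(-6.6766) = 0.00126 ✓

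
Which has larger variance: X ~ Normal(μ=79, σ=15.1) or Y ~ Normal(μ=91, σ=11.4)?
X has larger variance (228.0100 > 129.9600)

Compute the variance for each distribution:

X ~ Normal(μ=79, σ=15.1):
Var(X) = 228.0100

Y ~ Normal(μ=91, σ=11.4):
Var(Y) = 129.9600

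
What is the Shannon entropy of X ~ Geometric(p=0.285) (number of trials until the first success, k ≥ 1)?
2.0969 nats

We have X ~ Geometric(p=0.285) (number of trials until the first success, k ≥ 1).

The Shannon entropy measures the uncertainty or information content of the distribution.

For a Geometric distribution with p=0.285 (number of trials until the first success, k ≥ 1):
H(X) = 2.0969 nats

(In bits, this would be 3.0252 bits.)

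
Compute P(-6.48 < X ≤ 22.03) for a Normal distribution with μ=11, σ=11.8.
0.755784

We have X ~ Normal(μ=11, σ=11.8).

To find P(-6.48 < X ≤ 22.03), we use:
P(-6.48 < X ≤ 22.03) = P(X ≤ 22.03) - P(X ≤ -6.48)
                 = F(22.03) - F(-6.48)
                 = 0.825040 - 0.069256
                 = 0.755784

So there's approximately a 75.6% chance that X falls in this range.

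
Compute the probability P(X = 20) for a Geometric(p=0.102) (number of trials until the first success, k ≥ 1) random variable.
0.013208

We have X ~ Geometric(p=0.102) (number of trials until the first success, k ≥ 1).

For a Geometric distribution, the PMF gives us the probability of each outcome.

Using the PMF formula:
P(X = 20) = 0.013208

Rounded to 4 decimal places: 0.0132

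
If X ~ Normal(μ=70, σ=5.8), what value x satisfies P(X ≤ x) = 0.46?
69.4175

We have X ~ Normal(μ=70, σ=5.8).

We want to find x such that P(X ≤ x) = 0.46.

This is the 46th percentile, which means 46% of values fall below this point.

Using the inverse CDF (quantile function):
x = F⁻¹(0.46) = 69.4175

Verification: P(X ≤ 69.4175) = 0.46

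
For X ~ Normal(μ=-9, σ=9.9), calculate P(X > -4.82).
0.336431

We have X ~ Normal(μ=-9, σ=9.9).

P(X > -4.82) = 1 - P(X ≤ -4.82)
                = 1 - F(-4.82)
                = 1 - 0.663569
                = 0.336431

So there's approximately a 33.6% chance that X exceeds -4.82.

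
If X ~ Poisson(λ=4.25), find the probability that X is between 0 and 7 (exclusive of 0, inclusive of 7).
0.918306

We have X ~ Poisson(λ=4.25).

To find P(0 < X ≤ 7), we use:
P(0 < X ≤ 7) = P(X ≤ 7) - P(X ≤ 0)
                 = F(7) - F(0)
                 = 0.932570 - 0.014264
                 = 0.918306

So there's approximately a 91.8% chance that X falls in this range.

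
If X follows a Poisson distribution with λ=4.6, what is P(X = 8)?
0.049979

We have X ~ Poisson(λ=4.6).

For a Poisson distribution, the PMF gives us the probability of each outcome.

Using the PMF formula:
P(X = 8) = 0.049979

Rounded to 4 decimal places: 0.0500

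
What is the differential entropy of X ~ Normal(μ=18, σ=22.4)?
4.5280 nats

We have X ~ Normal(μ=18, σ=22.4).

The differential entropy measures the uncertainty or information content of the distribution.

For a Normal distribution with μ=18, σ=22.4:
h(X) = 4.5280 nats

(In bits, this would be 6.5325 bits.)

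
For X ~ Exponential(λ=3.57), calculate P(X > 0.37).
0.266895

We have X ~ Exponential(λ=3.57).

P(X > 0.37) = 1 - P(X ≤ 0.37)
                = 1 - F(0.37)
                = 1 - 0.733105
                = 0.266895

So there's approximately a 26.7% chance that X exceeds 0.37.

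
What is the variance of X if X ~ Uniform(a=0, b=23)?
44.0833

We have X ~ Uniform(a=0, b=23).

For a Uniform distribution with a=0, b=23:
Var(X) = 44.0833

The variance measures the spread of the distribution around the mean.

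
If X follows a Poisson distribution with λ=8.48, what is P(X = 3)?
0.021097

We have X ~ Poisson(λ=8.48).

For a Poisson distribution, the PMF gives us the probability of each outcome.

Using the PMF formula:
P(X = 3) = 0.021097

Rounded to 4 decimal places: 0.0211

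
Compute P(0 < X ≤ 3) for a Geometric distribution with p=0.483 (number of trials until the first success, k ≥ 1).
0.861812

We have X ~ Geometric(p=0.483) (number of trials until the first success, k ≥ 1).

To find P(0 < X ≤ 3), we use:
P(0 < X ≤ 3) = P(X ≤ 3) - P(X ≤ 0)
                 = F(3) - F(0)
                 = 0.861812 - 0.000000
                 = 0.861812

So there's approximately a 86.2% chance that X falls in this range.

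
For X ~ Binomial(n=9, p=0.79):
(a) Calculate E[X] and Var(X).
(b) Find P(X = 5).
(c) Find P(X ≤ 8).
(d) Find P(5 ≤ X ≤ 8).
(a) E[X] = 7.1100, Var(X) = 1.4931
(b) P(X = 5) = 0.075402
(c) P(X ≤ 8) = 0.880148
(d) P(5 ≤ X ≤ 8) = 0.856120

We have X ~ Binomial(n=9, p=0.79).

(a) Moments:
E[X] = 7.1100
Var(X) = 1.4931
σ = √Var(X) = 1.2219

(b) Point probability using PMF:
P(X = 5) = 0.075402

(c) Cumulative probability using CDF:
P(X ≤ 8) = F(8) = 0.880148

(d) Range probability:
P(5 ≤ X ≤ 8) = P(X ≤ 8) - P(X ≤ 4)
                   = F(8) - F(4)
                   = 0.880148 - 0.024028
                   = 0.856120

This means approximately 85.6% of outcomes fall in the interval [5, 8].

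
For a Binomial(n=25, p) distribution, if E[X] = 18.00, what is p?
p = 0.72

For a Binomial(n, p) distribution:
E[X] = n × p

Given n = 25 and E[X] = 18.00:
18.00 = 25 × p
p = 18.00 / 25 = 0.72

Verification: Binomial(25, 0.72) has E[X] = 18.00 ✓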